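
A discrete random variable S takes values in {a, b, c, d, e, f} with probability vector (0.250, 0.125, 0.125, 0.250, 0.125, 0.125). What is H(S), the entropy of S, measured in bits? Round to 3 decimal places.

H(S) = −Σ p·log₂ p.
  −(0.250)·log₂(0.250) = 0.5000
  −(0.125)·log₂(0.125) = 0.3750
  −(0.125)·log₂(0.125) = 0.3750
  −(0.250)·log₂(0.250) = 0.5000
  −(0.125)·log₂(0.125) = 0.3750
  −(0.125)·log₂(0.125) = 0.3750
Sum: 0.5000 + 0.3750 + 0.3750 + 0.5000 + 0.3750 + 0.3750 = 2.500 bits.

2.500 bits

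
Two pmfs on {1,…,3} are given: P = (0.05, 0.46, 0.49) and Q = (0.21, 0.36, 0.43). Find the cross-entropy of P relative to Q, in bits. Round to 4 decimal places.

1.3872 bits

H(P,Q) = −Σ p·log₂ q.
  −0.05·log₂(0.21) = 0.11258
  −0.46·log₂(0.36) = 0.67801
  −0.49·log₂(0.43) = 0.59662
H(P,Q) = 1.3872 bits.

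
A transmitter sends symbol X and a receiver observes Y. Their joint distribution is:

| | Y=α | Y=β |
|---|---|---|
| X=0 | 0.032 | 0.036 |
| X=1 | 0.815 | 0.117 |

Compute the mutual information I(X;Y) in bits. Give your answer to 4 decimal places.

Marginals: p(X) = (0.0680, 0.9320), p(Y) = (0.8470, 0.1530).
I(X;Y) = H(X) + H(Y) − H(X,Y).
H(X) = 0.3584, H(Y) = 0.6173, H(X,Y) = 0.9342.
I(X;Y) = 0.3584 + 0.6173 − 0.9342 = 0.0415 bits.

0.0415 bits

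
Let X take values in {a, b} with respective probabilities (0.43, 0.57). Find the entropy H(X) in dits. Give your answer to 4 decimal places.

0.2968 dits

H(X) = −Σ p·log₁₀ p.
  −(0.43)·log₁₀(0.43) = 0.15761
  −(0.57)·log₁₀(0.57) = 0.13915
Sum: 0.15761 + 0.13915 = 0.2968 dits.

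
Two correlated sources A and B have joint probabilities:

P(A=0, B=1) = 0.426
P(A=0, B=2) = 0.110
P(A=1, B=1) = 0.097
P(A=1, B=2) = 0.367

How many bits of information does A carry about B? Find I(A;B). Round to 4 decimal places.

0.2628 bits

Marginals: p(A) = (0.5360, 0.4640), p(B) = (0.5230, 0.4770).
I(A;B) = H(A) + H(B) − H(A,B).
H(A) = 0.9963, H(B) = 0.9985, H(A,B) = 1.7320.
I(A;B) = 0.9963 + 0.9985 − 1.7320 = 0.2628 bits.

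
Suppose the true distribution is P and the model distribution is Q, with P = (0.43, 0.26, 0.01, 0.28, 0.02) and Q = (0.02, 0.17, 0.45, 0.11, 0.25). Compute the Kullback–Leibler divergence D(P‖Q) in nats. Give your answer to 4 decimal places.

D(P‖Q) = Σ p·ln(p/q).
  0.43·ln(0.43/0.02) = 1.31926
  0.26·ln(0.26/0.17) = 0.11047
  0.01·ln(0.01/0.45) = -0.03807
  0.28·ln(0.28/0.11) = 0.26161
  0.02·ln(0.02/0.25) = -0.05051
D(P‖Q) = 1.6028 nats.

1.6028 nats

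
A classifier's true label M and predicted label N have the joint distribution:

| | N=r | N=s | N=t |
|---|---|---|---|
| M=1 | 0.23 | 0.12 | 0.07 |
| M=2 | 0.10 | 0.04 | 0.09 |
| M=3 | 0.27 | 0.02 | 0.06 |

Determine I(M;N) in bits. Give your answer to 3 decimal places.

Marginals: p(M) = (0.4200, 0.2300, 0.3500), p(N) = (0.6000, 0.1800, 0.2200).
I(M;N) = H(M) + H(N) − H(M,N).
H(M) = 1.5434, H(N) = 1.3681, H(M,N) = 2.8203.
I(M;N) = 1.5434 + 1.3681 − 2.8203 = 0.091 bits.

0.091 bits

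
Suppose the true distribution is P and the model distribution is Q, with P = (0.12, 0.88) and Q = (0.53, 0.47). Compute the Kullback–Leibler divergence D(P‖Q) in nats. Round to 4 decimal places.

0.3737 nats

D(P‖Q) = Σ p·ln(p/q).
  0.12·ln(0.12/0.53) = -0.17825
  0.88·ln(0.88/0.47) = 0.55193
D(P‖Q) = 0.3737 nats.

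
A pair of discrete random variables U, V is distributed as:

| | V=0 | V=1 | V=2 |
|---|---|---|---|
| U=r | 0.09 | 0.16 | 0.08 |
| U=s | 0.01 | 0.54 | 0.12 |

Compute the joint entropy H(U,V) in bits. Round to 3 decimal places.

H(U,V) = −Σ p(x,y)·log₂ p(x,y) over all 6 cells.
  cell (r,0): −0.09·log₂0.09 = 0.3127
  cell (r,1): −0.16·log₂0.16 = 0.4230
  cell (r,2): −0.08·log₂0.08 = 0.2915
  cell (s,0): −0.01·log₂0.01 = 0.0664
  cell (s,1): −0.54·log₂0.54 = 0.4800
  cell (s,2): −0.12·log₂0.12 = 0.3671
Sum = 1.941 bits.

1.941 bits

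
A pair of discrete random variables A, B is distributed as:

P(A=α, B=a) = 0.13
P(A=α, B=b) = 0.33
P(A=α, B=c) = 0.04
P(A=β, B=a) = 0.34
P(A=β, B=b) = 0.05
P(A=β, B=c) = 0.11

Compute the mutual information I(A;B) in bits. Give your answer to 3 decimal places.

Marginals: p(A) = (0.5000, 0.5000), p(B) = (0.4700, 0.3800, 0.1500).
I(A;B) = H(A) + H(B) − H(A,B).
H(A) = 1.0000, H(B) = 1.4530, H(A,B) = 2.1918.
I(A;B) = 1.0000 + 1.4530 − 2.1918 = 0.261 bits.

0.261 bits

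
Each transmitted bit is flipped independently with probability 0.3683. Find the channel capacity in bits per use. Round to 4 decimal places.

0.0506 bits

Binary symmetric channel: C = 1 − h₂(ε) where h₂ is the binary entropy function.
h₂(0.3683) = −0.3683·log₂0.3683 − 0.6317·log₂0.6317 = 0.9494.
C = 1 − 0.9494 = 0.0506 bits per channel use.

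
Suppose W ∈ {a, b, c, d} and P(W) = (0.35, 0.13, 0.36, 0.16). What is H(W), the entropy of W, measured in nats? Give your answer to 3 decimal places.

1.294 nats

H(W) = −Σ p·ln p.
  −(0.35)·ln(0.35) = 0.3674
  −(0.13)·ln(0.13) = 0.2652
  −(0.36)·ln(0.36) = 0.3678
  −(0.16)·ln(0.16) = 0.2932
Sum: 0.3674 + 0.2652 + 0.3678 + 0.2932 = 1.294 nats.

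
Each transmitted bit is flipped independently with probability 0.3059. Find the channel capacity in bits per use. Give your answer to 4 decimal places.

0.1116 bits

Binary symmetric channel: C = 1 − h₂(ε) where h₂ is the binary entropy function.
h₂(0.3059) = −0.3059·log₂0.3059 − 0.6941·log₂0.6941 = 0.8884.
C = 1 − 0.8884 = 0.1116 bits per channel use.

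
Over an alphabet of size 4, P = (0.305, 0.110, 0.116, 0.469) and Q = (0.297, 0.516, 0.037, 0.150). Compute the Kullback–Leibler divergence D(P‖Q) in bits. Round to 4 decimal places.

0.7290 bits

D(P‖Q) = Σ p·log₂(p/q).
  0.305·log₂(0.305/0.297) = 0.01170
  0.110·log₂(0.110/0.516) = -0.24529
  0.116·log₂(0.116/0.037) = 0.19123
  0.469·log₂(0.469/0.150) = 0.77133
D(P‖Q) = 0.7290 bits.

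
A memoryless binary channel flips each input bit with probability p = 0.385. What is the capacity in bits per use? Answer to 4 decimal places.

0.0385 bits

Binary symmetric channel: C = 1 − h₂(ε) where h₂ is the binary entropy function.
h₂(0.385) = −0.385·log₂0.385 − 0.615·log₂0.615 = 0.9615.
C = 1 − 0.9615 = 0.0385 bits per channel use.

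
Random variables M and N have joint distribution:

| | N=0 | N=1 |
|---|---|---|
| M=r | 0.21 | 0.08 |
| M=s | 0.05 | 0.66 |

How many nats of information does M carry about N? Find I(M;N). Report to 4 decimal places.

Marginals: p(M) = (0.2900, 0.7100), p(N) = (0.2600, 0.7400).
I(M;N) = Σ p(x,y)·ln[p(x,y)/(p(x)p(y))].
  (r,0): 0.21·ln(2.7851) = 0.21510
  (r,1): 0.08·ln(0.3728) = -0.07894
  (s,0): 0.05·ln(0.2709) = -0.06531
  (s,1): 0.66·ln(1.2562) = 0.15053
Sum = 0.2214 nats.

0.2214 nats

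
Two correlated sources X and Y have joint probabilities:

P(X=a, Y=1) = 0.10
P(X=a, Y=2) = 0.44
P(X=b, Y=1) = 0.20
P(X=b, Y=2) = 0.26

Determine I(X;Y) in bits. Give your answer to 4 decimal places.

Marginals: p(X) = (0.5400, 0.4600), p(Y) = (0.3000, 0.7000).
I(X;Y) = Σ p(x,y)·log₂[p(x,y)/(p(x)p(y))].
  (a,1): 0.10·log₂(0.6173) = -0.06960
  (a,2): 0.44·log₂(1.1640) = 0.09641
  (b,1): 0.20·log₂(1.4493) = 0.10707
  (b,2): 0.26·log₂(0.8075) = -0.08022
Sum = 0.0537 bits.

0.0537 bits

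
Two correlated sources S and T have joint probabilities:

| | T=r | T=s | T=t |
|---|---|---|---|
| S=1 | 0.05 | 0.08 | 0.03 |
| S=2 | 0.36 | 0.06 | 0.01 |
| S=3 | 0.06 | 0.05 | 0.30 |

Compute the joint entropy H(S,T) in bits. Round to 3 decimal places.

H(S,T) = −Σ p(x,y)·log₂ p(x,y) over all 9 cells.
  cell (1,r): −0.05·log₂0.05 = 0.2161
  cell (1,s): −0.08·log₂0.08 = 0.2915
  cell (1,t): −0.03·log₂0.03 = 0.1518
  cell (2,r): −0.36·log₂0.36 = 0.5306
  cell (2,s): −0.06·log₂0.06 = 0.2435
  cell (2,t): −0.01·log₂0.01 = 0.0664
  cell (3,r): −0.06·log₂0.06 = 0.2435
  cell (3,s): −0.05·log₂0.05 = 0.2161
  cell (3,t): −0.30·log₂0.30 = 0.5211
Sum = 2.481 bits.

2.481 bits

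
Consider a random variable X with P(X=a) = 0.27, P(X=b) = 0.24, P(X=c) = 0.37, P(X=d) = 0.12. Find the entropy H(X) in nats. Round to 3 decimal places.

H(X) = −Σ p·ln p.
  −(0.27)·ln(0.27) = 0.3535
  −(0.24)·ln(0.24) = 0.3425
  −(0.37)·ln(0.37) = 0.3679
  −(0.12)·ln(0.12) = 0.2544
Sum: 0.3535 + 0.3425 + 0.3679 + 0.2544 = 1.318 nats.

1.318 nats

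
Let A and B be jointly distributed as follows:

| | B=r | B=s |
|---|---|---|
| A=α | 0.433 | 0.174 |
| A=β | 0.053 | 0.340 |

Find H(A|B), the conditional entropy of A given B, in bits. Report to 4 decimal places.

0.7162 bits

Chain rule: H(A|B) = H(A,B) − H(B).
Marginals: p(A) = (0.6070, 0.3930), p(B) = (0.4860, 0.5140).
H(A,B) = 1.7156 bits; H(B) = 0.9994 bits.
H(A|B) = 1.7156 − 0.9994 = 0.7162 bits.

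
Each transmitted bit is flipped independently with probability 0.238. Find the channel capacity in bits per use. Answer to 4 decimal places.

0.2083 bits

Binary symmetric channel: C = 1 − h₂(ε) where h₂ is the binary entropy function.
h₂(0.238) = −0.238·log₂0.238 − 0.762·log₂0.762 = 0.7917.
C = 1 − 0.7917 = 0.2083 bits per channel use.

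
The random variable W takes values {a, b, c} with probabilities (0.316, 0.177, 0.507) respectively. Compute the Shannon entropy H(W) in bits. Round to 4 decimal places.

H(W) = −Σ p·log₂ p.
  −(0.316)·log₂(0.316) = 0.52519
  −(0.177)·log₂(0.177) = 0.44218
  −(0.507)·log₂(0.507) = 0.49683
Sum: 0.52519 + 0.44218 + 0.49683 = 1.4642 bits.

1.4642 bits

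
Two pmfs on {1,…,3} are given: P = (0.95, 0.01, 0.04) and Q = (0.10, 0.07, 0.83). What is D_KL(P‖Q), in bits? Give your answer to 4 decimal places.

D(P‖Q) = Σ p·log₂(p/q).
  0.95·log₂(0.95/0.10) = 3.08553
  0.01·log₂(0.01/0.07) = -0.02807
  0.04·log₂(0.04/0.83) = -0.17500
D(P‖Q) = 2.8825 bits.

2.8825 bits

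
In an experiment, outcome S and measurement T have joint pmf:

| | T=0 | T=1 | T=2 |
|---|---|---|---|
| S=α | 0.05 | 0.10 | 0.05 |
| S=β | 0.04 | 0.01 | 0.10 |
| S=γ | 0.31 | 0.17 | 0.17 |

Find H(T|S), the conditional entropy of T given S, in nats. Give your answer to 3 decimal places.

Marginals: p(S) = (0.2000, 0.1500, 0.6500), p(T) = (0.4000, 0.2800, 0.3200).
H(T|S) = Σ p(S) · H(T|S=·).
  S=α: p=0.2000, H(T|S=α) = 1.0397
  S=β: p=0.1500, H(T|S=β) = 0.8033
  S=γ: p=0.6500, H(T|S=γ) = 1.0547
Weighted sum = 1.014 nats.

1.014 nats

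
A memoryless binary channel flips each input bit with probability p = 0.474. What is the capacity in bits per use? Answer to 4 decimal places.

Binary symmetric channel: C = 1 − h₂(ε) where h₂ is the binary entropy function.
h₂(0.474) = −0.474·log₂0.474 − 0.526·log₂0.526 = 0.9980.
C = 1 − 0.9980 = 0.0020 bits per channel use.

0.0020 bits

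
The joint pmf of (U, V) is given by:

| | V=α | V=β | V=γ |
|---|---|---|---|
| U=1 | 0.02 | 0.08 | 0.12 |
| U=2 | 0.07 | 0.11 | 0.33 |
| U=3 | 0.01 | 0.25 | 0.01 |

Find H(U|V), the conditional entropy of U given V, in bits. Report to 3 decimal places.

1.182 bits

Marginals: p(U) = (0.2200, 0.5100, 0.2700), p(V) = (0.1000, 0.4400, 0.4600).
H(U|V) = Σ p(V) · H(U|V=·).
  V=α: p=0.1000, H(U|V=α) = 1.1568
  V=β: p=0.4400, H(U|V=β) = 1.4106
  V=γ: p=0.4600, H(U|V=γ) = 0.9695
Weighted sum = 1.182 bits.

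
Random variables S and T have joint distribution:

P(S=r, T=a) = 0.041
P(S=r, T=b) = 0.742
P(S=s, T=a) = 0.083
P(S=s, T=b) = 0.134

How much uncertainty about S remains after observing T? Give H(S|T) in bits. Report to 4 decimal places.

0.6542 bits

Marginals: p(S) = (0.7830, 0.2170), p(T) = (0.1240, 0.8760).
H(S|T) = Σ p(T) · H(S|T=·).
  T=a: p=0.1240, H(S|T=a) = 0.9156
  T=b: p=0.8760, H(S|T=b) = 0.6172
Weighted sum = 0.6542 bits.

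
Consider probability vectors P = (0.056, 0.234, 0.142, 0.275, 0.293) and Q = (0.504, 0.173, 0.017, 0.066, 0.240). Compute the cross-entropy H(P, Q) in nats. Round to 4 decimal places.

2.1931 nats

H(P,Q) = −Σ p·ln q.
  −0.056·ln(0.504) = 0.03837
  −0.234·ln(0.173) = 0.41054
  −0.142·ln(0.017) = 0.57858
  −0.275·ln(0.066) = 0.74748
  −0.293·ln(0.240) = 0.41815
H(P,Q) = 2.1931 nats.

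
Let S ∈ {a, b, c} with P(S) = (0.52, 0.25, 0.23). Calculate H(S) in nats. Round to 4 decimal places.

H(S) = −Σ p·ln p.
  −(0.52)·ln(0.52) = 0.34004
  −(0.25)·ln(0.25) = 0.34657
  −(0.23)·ln(0.23) = 0.33803
Sum: 0.34004 + 0.34657 + 0.33803 = 1.0246 nats.

1.0246 nats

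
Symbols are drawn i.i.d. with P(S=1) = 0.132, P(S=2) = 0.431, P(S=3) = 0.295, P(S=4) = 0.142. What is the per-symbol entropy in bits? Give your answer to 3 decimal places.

1.828 bits

H(S) = −Σ p·log₂ p.
  −(0.132)·log₂(0.132) = 0.3856
  −(0.431)·log₂(0.431) = 0.5233
  −(0.295)·log₂(0.295) = 0.5196
  −(0.142)·log₂(0.142) = 0.3999
Sum: 0.3856 + 0.5233 + 0.5196 + 0.3999 = 1.828 bits.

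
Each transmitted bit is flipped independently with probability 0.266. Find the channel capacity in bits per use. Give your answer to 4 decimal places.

0.1643 bits

Binary symmetric channel: C = 1 − h₂(ε) where h₂ is the binary entropy function.
h₂(0.266) = −0.266·log₂0.266 − 0.734·log₂0.734 = 0.8357.
C = 1 − 0.8357 = 0.1643 bits per channel use.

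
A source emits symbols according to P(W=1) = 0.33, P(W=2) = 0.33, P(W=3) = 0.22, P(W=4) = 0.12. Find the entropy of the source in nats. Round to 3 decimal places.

1.319 nats

H(W) = −Σ p·ln p.
  −(0.33)·ln(0.33) = 0.3659
  −(0.33)·ln(0.33) = 0.3659
  −(0.22)·ln(0.22) = 0.3331
  −(0.12)·ln(0.12) = 0.2544
Sum: 0.3659 + 0.3659 + 0.3331 + 0.2544 = 1.319 nats.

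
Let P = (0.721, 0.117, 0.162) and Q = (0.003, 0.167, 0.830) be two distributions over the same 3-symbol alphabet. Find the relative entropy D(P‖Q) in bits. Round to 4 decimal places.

D(P‖Q) = Σ p·log₂(p/q).
  0.721·log₂(0.721/0.003) = 5.70231
  0.117·log₂(0.117/0.167) = -0.06006
  0.162·log₂(0.162/0.830) = -0.38185
D(P‖Q) = 5.2604 bits.

5.2604 bits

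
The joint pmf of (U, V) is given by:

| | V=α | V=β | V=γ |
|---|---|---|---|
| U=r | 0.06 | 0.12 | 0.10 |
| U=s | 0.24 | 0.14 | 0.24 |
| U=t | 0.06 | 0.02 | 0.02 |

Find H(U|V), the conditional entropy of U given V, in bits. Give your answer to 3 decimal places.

1.222 bits

Marginals: p(U) = (0.2800, 0.6200, 0.1000), p(V) = (0.3600, 0.2800, 0.3600).
H(U|V) = Σ p(V) · H(U|V=·).
  V=α: p=0.3600, H(U|V=α) = 1.2516
  V=β: p=0.2800, H(U|V=β) = 1.2958
  V=γ: p=0.3600, H(U|V=γ) = 1.1350
Weighted sum = 1.222 bits.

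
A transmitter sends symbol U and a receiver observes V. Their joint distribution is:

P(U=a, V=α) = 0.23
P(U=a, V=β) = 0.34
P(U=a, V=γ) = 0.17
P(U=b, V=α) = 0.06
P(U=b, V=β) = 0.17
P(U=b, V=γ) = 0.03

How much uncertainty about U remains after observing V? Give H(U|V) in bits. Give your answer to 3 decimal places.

Chain rule: H(U|V) = H(U,V) − H(V).
Marginals: p(U) = (0.7400, 0.2600), p(V) = (0.2900, 0.5100, 0.2000).
H(U,V) = 2.2813 bits; H(V) = 1.4777 bits.
H(U|V) = 2.2813 − 1.4777 = 0.804 bits.

0.804 bits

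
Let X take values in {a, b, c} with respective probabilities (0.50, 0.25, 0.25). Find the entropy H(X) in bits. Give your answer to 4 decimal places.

1.5000 bits

H(X) = −Σ p·log₂ p.
  −(0.50)·log₂(0.50) = 0.50000
  −(0.25)·log₂(0.25) = 0.50000
  −(0.25)·log₂(0.25) = 0.50000
Sum: 0.50000 + 0.50000 + 0.50000 = 1.5000 bits.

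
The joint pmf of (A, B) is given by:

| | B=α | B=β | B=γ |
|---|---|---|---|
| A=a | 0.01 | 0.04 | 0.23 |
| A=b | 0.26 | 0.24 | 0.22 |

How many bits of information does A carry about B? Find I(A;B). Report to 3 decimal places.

Marginals: p(A) = (0.2800, 0.7200), p(B) = (0.2700, 0.2800, 0.4500).
I(A;B) = H(A) + H(B) − H(A,B).
H(A) = 0.8555, H(B) = 1.5426, H(A,B) = 2.2199.
I(A;B) = 0.8555 + 1.5426 − 2.2199 = 0.178 bits.

0.178 bits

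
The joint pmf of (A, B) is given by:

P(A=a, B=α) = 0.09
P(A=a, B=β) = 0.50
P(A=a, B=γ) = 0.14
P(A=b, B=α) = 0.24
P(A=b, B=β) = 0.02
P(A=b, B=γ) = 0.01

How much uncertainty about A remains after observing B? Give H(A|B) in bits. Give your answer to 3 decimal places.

0.454 bits

Marginals: p(A) = (0.7300, 0.2700), p(B) = (0.3300, 0.5200, 0.1500).
H(A|B) = Σ p(B) · H(A|B=·).
  B=α: p=0.3300, H(A|B=α) = 0.8454
  B=β: p=0.5200, H(A|B=β) = 0.2352
  B=γ: p=0.1500, H(A|B=γ) = 0.3534
Weighted sum = 0.454 bits.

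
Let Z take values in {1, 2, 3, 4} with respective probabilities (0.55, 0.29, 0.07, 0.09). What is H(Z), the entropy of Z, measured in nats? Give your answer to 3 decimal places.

H(Z) = −Σ p·ln p.
  −(0.55)·ln(0.55) = 0.3288
  −(0.29)·ln(0.29) = 0.3590
  −(0.07)·ln(0.07) = 0.1861
  −(0.09)·ln(0.09) = 0.2167
Sum: 0.3288 + 0.3590 + 0.1861 + 0.2167 = 1.091 nats.

1.091 nats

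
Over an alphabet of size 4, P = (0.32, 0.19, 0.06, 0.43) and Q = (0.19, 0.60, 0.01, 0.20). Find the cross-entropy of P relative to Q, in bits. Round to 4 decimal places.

2.3038 bits

H(P,Q) = −Σ p·log₂ q.
  −0.32·log₂(0.19) = 0.76670
  −0.19·log₂(0.60) = 0.14002
  −0.06·log₂(0.01) = 0.39863
  −0.43·log₂(0.20) = 0.99843
H(P,Q) = 2.3038 bits.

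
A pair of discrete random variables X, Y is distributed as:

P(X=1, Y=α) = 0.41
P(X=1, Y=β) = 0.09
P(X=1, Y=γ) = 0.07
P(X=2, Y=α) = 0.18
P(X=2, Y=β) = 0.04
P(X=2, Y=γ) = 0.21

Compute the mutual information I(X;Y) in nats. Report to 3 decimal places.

Marginals: p(X) = (0.5700, 0.4300), p(Y) = (0.5900, 0.1300, 0.2800).
I(X;Y) = Σ p(x,y)·ln[p(x,y)/(p(x)p(y))].
  (1,α): 0.41·ln(1.2191) = 0.0812
  (1,β): 0.09·ln(1.2146) = 0.0175
  (1,γ): 0.07·ln(0.4386) = -0.0577
  (2,α): 0.18·ln(0.7095) = -0.0618
  (2,β): 0.04·ln(0.7156) = -0.0134
  (2,γ): 0.21·ln(1.7442) = 0.1168
Sum = 0.083 nats.

0.083 nats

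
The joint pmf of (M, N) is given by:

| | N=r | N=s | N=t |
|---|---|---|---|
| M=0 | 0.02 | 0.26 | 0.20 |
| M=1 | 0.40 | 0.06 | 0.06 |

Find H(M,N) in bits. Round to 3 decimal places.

H(M,N) = −Σ p(x,y)·log₂ p(x,y) over all 6 cells.
  cell (0,r): −0.02·log₂0.02 = 0.1129
  cell (0,s): −0.26·log₂0.26 = 0.5053
  cell (0,t): −0.20·log₂0.20 = 0.4644
  cell (1,r): −0.40·log₂0.40 = 0.5288
  cell (1,s): −0.06·log₂0.06 = 0.2435
  cell (1,t): −0.06·log₂0.06 = 0.2435
Sum = 2.098 bits.

2.098 bits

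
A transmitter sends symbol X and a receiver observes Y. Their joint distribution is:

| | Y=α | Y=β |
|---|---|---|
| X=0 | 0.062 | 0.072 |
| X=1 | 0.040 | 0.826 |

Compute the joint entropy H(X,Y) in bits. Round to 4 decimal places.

0.9356 bits

H(X,Y) = −Σ p(x,y)·log₂ p(x,y) over all 4 cells.
  cell (0,α): −0.062·log₂0.062 = 0.24872
  cell (0,β): −0.072·log₂0.072 = 0.27330
  cell (1,α): −0.040·log₂0.040 = 0.18575
  cell (1,β): −0.826·log₂0.826 = 0.22780
Sum = 0.9356 bits.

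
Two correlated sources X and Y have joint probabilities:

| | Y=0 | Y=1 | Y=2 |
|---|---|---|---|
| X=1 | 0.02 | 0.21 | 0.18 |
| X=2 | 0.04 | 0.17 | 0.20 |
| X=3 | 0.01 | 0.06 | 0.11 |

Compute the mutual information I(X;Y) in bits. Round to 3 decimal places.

Marginals: p(X) = (0.4100, 0.4100, 0.1800), p(Y) = (0.0700, 0.4400, 0.4900).
I(X;Y) = Σ p(x,y)·log₂[p(x,y)/(p(x)p(y))].
  (1,0): 0.02·log₂(0.6969) = -0.0104
  (1,1): 0.21·log₂(1.1641) = 0.0460
  (1,2): 0.18·log₂(0.8960) = -0.0285
  (2,0): 0.04·log₂(1.3937) = 0.0192
  (2,1): 0.17·log₂(0.9424) = -0.0146
  (2,2): 0.20·log₂(0.9955) = -0.0013
  (3,0): 0.01·log₂(0.7937) = -0.0033
  (3,1): 0.06·log₂(0.7576) = -0.0240
  (3,2): 0.11·log₂(1.2472) = 0.0351
Sum = 0.018 bits.

0.018 bits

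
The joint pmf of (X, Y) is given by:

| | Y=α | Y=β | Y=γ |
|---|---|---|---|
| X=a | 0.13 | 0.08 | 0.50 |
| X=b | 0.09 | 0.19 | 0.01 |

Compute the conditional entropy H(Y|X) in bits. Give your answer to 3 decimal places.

Marginals: p(X) = (0.7100, 0.2900), p(Y) = (0.2200, 0.2700, 0.5100).
H(Y|X) = Σ p(X) · H(Y|X=·).
  X=a: p=0.7100, H(Y|X=a) = 1.1596
  X=b: p=0.2900, H(Y|X=b) = 1.0911
Weighted sum = 1.140 bits.

1.140 bits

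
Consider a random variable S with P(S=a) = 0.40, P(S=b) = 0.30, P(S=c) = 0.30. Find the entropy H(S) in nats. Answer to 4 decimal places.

1.0889 nats

H(S) = −Σ p·ln p.
  −(0.40)·ln(0.40) = 0.36652
  −(0.30)·ln(0.30) = 0.36119
  −(0.30)·ln(0.30) = 0.36119
Sum: 0.36652 + 0.36119 + 0.36119 = 1.0889 nats.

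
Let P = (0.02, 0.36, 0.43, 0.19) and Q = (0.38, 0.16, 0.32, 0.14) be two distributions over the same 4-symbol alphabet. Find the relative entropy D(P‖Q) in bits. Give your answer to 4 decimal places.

0.6032 bits

D(P‖Q) = Σ p·log₂(p/q).
  0.02·log₂(0.02/0.38) = -0.08496
  0.36·log₂(0.36/0.16) = 0.42117
  0.43·log₂(0.43/0.32) = 0.18329
  0.19·log₂(0.19/0.14) = 0.08371
D(P‖Q) = 0.6032 bits.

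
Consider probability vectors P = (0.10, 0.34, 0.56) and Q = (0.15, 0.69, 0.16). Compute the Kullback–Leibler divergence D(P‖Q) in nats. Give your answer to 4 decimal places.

0.4204 nats

D(P‖Q) = Σ p·ln(p/q).
  0.10·ln(0.10/0.15) = -0.04055
  0.34·ln(0.34/0.69) = -0.24063
  0.56·ln(0.56/0.16) = 0.70155
D(P‖Q) = 0.4204 nats.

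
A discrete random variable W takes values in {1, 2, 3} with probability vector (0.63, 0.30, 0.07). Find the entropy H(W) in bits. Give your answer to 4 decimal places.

H(W) = −Σ p·log₂ p.
  −(0.63)·log₂(0.63) = 0.41994
  −(0.30)·log₂(0.30) = 0.52109
  −(0.07)·log₂(0.07) = 0.26856
Sum: 0.41994 + 0.52109 + 0.26856 = 1.2096 bits.

1.2096 bits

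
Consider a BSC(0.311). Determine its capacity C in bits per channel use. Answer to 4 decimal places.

Binary symmetric channel: C = 1 − h₂(ε) where h₂ is the binary entropy function.
h₂(0.311) = −0.311·log₂0.311 − 0.689·log₂0.689 = 0.8943.
C = 1 − 0.8943 = 0.1057 bits per channel use.

0.1057 bits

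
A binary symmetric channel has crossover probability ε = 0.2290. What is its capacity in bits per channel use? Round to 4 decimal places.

0.2237 bits

Binary symmetric channel: C = 1 − h₂(ε) where h₂ is the binary entropy function.
h₂(0.2290) = −0.2290·log₂0.2290 − 0.7710·log₂0.7710 = 0.7763.
C = 1 − 0.7763 = 0.2237 bits per channel use.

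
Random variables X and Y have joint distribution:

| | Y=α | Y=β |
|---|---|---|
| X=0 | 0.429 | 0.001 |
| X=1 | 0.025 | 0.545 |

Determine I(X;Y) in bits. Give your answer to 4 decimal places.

0.8357 bits

Marginals: p(X) = (0.4300, 0.5700), p(Y) = (0.4540, 0.5460).
I(X;Y) = Σ p(x,y)·log₂[p(x,y)/(p(x)p(y))].
  (0,α): 0.429·log₂(2.1975) = 0.48729
  (0,β): 0.001·log₂(0.0043) = -0.00788
  (1,α): 0.025·log₂(0.0966) = -0.08429
  (1,β): 0.545·log₂(1.7512) = 0.44054
Sum = 0.8357 bits.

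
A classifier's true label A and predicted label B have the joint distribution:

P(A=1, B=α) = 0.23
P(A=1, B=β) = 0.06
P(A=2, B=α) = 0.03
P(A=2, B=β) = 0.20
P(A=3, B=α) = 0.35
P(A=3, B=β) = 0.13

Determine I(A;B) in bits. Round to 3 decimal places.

0.219 bits

Marginals: p(A) = (0.2900, 0.2300, 0.4800), p(B) = (0.6100, 0.3900).
I(A;B) = H(A) + H(B) − H(A,B).
H(A) = 1.5138, H(B) = 0.9648, H(A,B) = 2.2601.
I(A;B) = 1.5138 + 0.9648 − 2.2601 = 0.219 bits.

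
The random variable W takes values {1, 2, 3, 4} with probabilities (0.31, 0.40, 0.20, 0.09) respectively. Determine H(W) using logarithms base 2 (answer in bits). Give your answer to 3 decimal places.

H(W) = −Σ p·log₂ p.
  −(0.31)·log₂(0.31) = 0.5238
  −(0.40)·log₂(0.40) = 0.5288
  −(0.20)·log₂(0.20) = 0.4644
  −(0.09)·log₂(0.09) = 0.3127
Sum: 0.5238 + 0.5288 + 0.4644 + 0.3127 = 1.830 bits.

1.830 bits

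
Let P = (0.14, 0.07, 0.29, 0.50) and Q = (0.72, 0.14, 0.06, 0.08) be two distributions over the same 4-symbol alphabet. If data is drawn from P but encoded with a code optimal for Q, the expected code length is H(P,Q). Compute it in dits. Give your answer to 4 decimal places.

H(P,Q) = −Σ p·log₁₀ q.
  −0.14·log₁₀(0.72) = 0.01997
  −0.07·log₁₀(0.14) = 0.05977
  −0.29·log₁₀(0.06) = 0.35434
  −0.50·log₁₀(0.08) = 0.54846
H(P,Q) = 0.9825 dits.

0.9825 dits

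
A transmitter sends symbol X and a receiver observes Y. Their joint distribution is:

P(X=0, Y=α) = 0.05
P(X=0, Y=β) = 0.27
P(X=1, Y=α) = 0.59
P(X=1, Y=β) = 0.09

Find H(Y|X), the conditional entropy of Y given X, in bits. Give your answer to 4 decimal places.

0.5835 bits

Chain rule: H(Y|X) = H(X,Y) − H(X).
Marginals: p(X) = (0.3200, 0.6800), p(Y) = (0.6400, 0.3600).
H(X,Y) = 1.4879 bits; H(X) = 0.9044 bits.
H(Y|X) = 1.4879 − 0.9044 = 0.5835 bits.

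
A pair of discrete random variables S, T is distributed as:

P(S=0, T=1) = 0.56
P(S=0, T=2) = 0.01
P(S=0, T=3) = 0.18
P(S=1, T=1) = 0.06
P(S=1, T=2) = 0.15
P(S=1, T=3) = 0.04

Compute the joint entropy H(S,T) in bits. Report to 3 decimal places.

H(S,T) = −Σ p(x,y)·log₂ p(x,y) over all 6 cells.
  cell (0,1): −0.56·log₂0.56 = 0.4684
  cell (0,2): −0.01·log₂0.01 = 0.0664
  cell (0,3): −0.18·log₂0.18 = 0.4453
  cell (1,1): −0.06·log₂0.06 = 0.2435
  cell (1,2): −0.15·log₂0.15 = 0.4105
  cell (1,3): −0.04·log₂0.04 = 0.1858
Sum = 1.820 bits.

1.820 bits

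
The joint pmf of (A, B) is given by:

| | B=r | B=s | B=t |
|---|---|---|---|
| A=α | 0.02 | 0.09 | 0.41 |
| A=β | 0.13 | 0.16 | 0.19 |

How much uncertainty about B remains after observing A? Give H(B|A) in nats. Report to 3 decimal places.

Chain rule: H(B|A) = H(A,B) − H(A).
Marginals: p(A) = (0.5200, 0.4800), p(B) = (0.1500, 0.2500, 0.6000).
H(A,B) = 1.5345 nats; H(A) = 0.6923 nats.
H(B|A) = 1.5345 − 0.6923 = 0.842 nats.

0.842 nats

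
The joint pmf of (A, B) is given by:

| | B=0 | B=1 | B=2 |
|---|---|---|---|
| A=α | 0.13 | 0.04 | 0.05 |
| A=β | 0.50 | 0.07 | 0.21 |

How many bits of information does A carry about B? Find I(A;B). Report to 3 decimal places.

Marginals: p(A) = (0.2200, 0.7800), p(B) = (0.6300, 0.1100, 0.2600).
I(A;B) = H(A) + H(B) − H(A,B).
H(A) = 0.7602, H(B) = 1.2755, H(A,B) = 2.0259.
I(A;B) = 0.7602 + 1.2755 − 2.0259 = 0.010 bits.

0.010 bits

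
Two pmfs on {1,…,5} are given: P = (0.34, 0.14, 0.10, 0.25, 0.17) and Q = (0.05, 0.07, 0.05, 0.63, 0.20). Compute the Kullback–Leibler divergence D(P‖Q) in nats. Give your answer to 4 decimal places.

0.5594 nats

D(P‖Q) = Σ p·ln(p/q).
  0.34·ln(0.34/0.05) = 0.65175
  0.14·ln(0.14/0.07) = 0.09704
  0.10·ln(0.10/0.05) = 0.06931
  0.25·ln(0.25/0.63) = -0.23106
  0.17·ln(0.17/0.20) = -0.02763
D(P‖Q) = 0.5594 nats.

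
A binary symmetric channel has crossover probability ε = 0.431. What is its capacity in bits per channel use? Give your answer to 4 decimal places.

0.0138 bits

Binary symmetric channel: C = 1 − h₂(ε) where h₂ is the binary entropy function.
h₂(0.431) = −0.431·log₂0.431 − 0.569·log₂0.569 = 0.9862.
C = 1 − 0.9862 = 0.0138 bits per channel use.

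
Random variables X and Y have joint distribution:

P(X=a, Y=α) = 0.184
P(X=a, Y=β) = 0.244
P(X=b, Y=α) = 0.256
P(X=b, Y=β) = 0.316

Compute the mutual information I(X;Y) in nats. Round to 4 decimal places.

0.0002 nats

Marginals: p(X) = (0.4280, 0.5720), p(Y) = (0.4400, 0.5600).
I(X;Y) = Σ p(x,y)·ln[p(x,y)/(p(x)p(y))].
  (a,α): 0.184·ln(0.9771) = -0.00427
  (a,β): 0.244·ln(1.0180) = 0.00436
  (b,α): 0.256·ln(1.0172) = 0.00436
  (b,β): 0.316·ln(0.9865) = -0.00429
Sum = 0.0002 nats.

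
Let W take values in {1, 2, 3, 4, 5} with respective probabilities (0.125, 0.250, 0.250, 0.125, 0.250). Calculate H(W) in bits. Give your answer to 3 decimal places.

H(W) = −Σ p·log₂ p.
  −(0.125)·log₂(0.125) = 0.3750
  −(0.250)·log₂(0.250) = 0.5000
  −(0.250)·log₂(0.250) = 0.5000
  −(0.125)·log₂(0.125) = 0.3750
  −(0.250)·log₂(0.250) = 0.5000
Sum: 0.3750 + 0.5000 + 0.5000 + 0.3750 + 0.5000 = 2.250 bits.

2.250 bits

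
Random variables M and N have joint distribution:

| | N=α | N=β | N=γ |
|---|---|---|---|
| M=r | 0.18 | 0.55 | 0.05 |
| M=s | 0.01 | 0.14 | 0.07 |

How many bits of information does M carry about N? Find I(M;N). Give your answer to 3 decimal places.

Marginals: p(M) = (0.7800, 0.2200), p(N) = (0.1900, 0.6900, 0.1200).
I(M;N) = H(M) + H(N) − H(M,N).
H(M) = 0.7602, H(N) = 1.1917, H(M,N) = 1.8679.
I(M;N) = 0.7602 + 1.1917 − 1.8679 = 0.084 bits.

0.084 bits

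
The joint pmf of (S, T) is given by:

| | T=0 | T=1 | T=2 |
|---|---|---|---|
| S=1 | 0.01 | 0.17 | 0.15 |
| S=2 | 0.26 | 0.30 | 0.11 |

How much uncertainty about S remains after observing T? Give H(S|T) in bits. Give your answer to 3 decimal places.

Chain rule: H(S|T) = H(S,T) − H(T).
Marginals: p(S) = (0.3300, 0.6700), p(T) = (0.2700, 0.4700, 0.2600).
H(S,T) = 2.2882 bits; H(T) = 1.5273 bits.
H(S|T) = 2.2882 − 1.5273 = 0.761 bits.

0.761 bits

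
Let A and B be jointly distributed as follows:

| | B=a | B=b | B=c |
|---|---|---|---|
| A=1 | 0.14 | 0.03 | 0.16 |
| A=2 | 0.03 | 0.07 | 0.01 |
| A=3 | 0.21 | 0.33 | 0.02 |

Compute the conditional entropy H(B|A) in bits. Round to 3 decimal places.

1.226 bits

Chain rule: H(B|A) = H(A,B) − H(A).
Marginals: p(A) = (0.3300, 0.1100, 0.5600), p(B) = (0.3800, 0.4300, 0.1900).
H(A,B) = 2.5722 bits; H(A) = 1.3465 bits.
H(B|A) = 2.5722 − 1.3465 = 1.226 bits.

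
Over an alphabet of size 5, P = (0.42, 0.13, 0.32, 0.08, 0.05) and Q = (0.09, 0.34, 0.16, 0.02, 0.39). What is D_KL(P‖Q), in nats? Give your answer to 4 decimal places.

D(P‖Q) = Σ p·ln(p/q).
  0.42·ln(0.42/0.09) = 0.64699
  0.13·ln(0.13/0.34) = -0.12498
  0.32·ln(0.32/0.16) = 0.22181
  0.08·ln(0.08/0.02) = 0.11090
  0.05·ln(0.05/0.39) = -0.10271
D(P‖Q) = 0.7520 nats.

0.7520 nats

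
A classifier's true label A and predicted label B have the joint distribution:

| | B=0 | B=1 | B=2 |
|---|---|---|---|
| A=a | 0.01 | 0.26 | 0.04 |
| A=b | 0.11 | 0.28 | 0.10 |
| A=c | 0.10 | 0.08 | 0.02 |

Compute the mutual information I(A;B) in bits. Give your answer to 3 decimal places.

0.133 bits

Marginals: p(A) = (0.3100, 0.4900, 0.2000), p(B) = (0.2200, 0.6200, 0.1600).
I(A;B) = Σ p(x,y)·log₂[p(x,y)/(p(x)p(y))].
  (a,0): 0.01·log₂(0.1466) = -0.0277
  (a,1): 0.26·log₂(1.3528) = 0.1133
  (a,2): 0.04·log₂(0.8065) = -0.0124
  (b,0): 0.11·log₂(1.0204) = 0.0032
  (b,1): 0.28·log₂(0.9217) = -0.0330
  (b,2): 0.10·log₂(1.2755) = 0.0351
  (c,0): 0.10·log₂(2.2727) = 0.1184
  (c,1): 0.08·log₂(0.6452) = -0.0506
  (c,2): 0.02·log₂(0.6250) = -0.0136
Sum = 0.133 bits.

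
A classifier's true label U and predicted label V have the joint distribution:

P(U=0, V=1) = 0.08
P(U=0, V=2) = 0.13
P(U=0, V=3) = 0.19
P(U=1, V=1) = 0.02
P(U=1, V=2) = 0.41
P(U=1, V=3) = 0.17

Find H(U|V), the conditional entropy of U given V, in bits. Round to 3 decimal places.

Chain rule: H(U|V) = H(U,V) − H(V).
Marginals: p(U) = (0.4000, 0.6000), p(V) = (0.1000, 0.5400, 0.3600).
H(U,V) = 2.2042 bits; H(V) = 1.3429 bits.
H(U|V) = 2.2042 − 1.3429 = 0.861 bits.

0.861 bits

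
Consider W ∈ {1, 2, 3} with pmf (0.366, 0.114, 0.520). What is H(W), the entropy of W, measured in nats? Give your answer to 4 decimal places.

0.9555 nats

H(W) = −Σ p·ln p.
  −(0.366)·ln(0.366) = 0.36787
  −(0.114)·ln(0.114) = 0.24756
  −(0.520)·ln(0.520) = 0.34004
Sum: 0.36787 + 0.24756 + 0.34004 = 0.9555 nats.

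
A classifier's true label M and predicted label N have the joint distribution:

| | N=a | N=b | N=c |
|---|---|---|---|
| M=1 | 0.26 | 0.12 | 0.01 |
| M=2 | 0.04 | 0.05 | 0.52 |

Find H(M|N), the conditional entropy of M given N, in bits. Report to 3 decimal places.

Marginals: p(M) = (0.3900, 0.6100), p(N) = (0.3000, 0.1700, 0.5300).
H(M|N) = Σ p(N) · H(M|N=·).
  N=a: p=0.3000, H(M|N=a) = 0.5665
  N=b: p=0.1700, H(M|N=b) = 0.8740
  N=c: p=0.5300, H(M|N=c) = 0.1350
Weighted sum = 0.390 bits.

0.390 bits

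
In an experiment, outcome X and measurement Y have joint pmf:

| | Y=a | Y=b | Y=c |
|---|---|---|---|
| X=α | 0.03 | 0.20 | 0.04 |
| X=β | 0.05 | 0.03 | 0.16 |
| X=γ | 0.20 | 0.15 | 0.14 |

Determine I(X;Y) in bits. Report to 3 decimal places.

Marginals: p(X) = (0.2700, 0.2400, 0.4900), p(Y) = (0.2800, 0.3800, 0.3400).
I(X;Y) = H(X) + H(Y) − H(X,Y).
H(X) = 1.5084, H(Y) = 1.5738, H(X,Y) = 2.8648.
I(X;Y) = 1.5084 + 1.5738 − 2.8648 = 0.217 bits.

0.217 bits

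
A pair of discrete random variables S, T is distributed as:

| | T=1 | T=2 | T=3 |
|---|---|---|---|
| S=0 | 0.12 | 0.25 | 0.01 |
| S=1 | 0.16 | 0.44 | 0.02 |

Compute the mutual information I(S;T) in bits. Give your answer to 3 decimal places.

0.003 bits

Marginals: p(S) = (0.3800, 0.6200), p(T) = (0.2800, 0.6900, 0.0300).
I(S;T) = H(S) + H(T) − H(S,T).
H(S) = 0.9580, H(T) = 1.0354, H(S,T) = 1.9905.
I(S;T) = 0.9580 + 1.0354 − 1.9905 = 0.003 bits.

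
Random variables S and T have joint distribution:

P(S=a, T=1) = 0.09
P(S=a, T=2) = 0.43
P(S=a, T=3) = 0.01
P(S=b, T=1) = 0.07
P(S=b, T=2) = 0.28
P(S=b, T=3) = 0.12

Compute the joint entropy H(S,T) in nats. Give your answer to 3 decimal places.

1.423 nats

H(S,T) = −Σ p(x,y)·ln p(x,y) over all 6 cells.
  cell (a,1): −0.09·ln0.09 = 0.2167
  cell (a,2): −0.43·ln0.43 = 0.3629
  cell (a,3): −0.01·ln0.01 = 0.0461
  cell (b,1): −0.07·ln0.07 = 0.1861
  cell (b,2): −0.28·ln0.28 = 0.3564
  cell (b,3): −0.12·ln0.12 = 0.2544
Sum = 1.423 nats.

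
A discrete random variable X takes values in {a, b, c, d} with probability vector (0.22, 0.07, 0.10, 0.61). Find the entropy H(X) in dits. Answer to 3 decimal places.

0.456 dits

H(X) = −Σ p·log₁₀ p.
  −(0.22)·log₁₀(0.22) = 0.1447
  −(0.07)·log₁₀(0.07) = 0.0808
  −(0.10)·log₁₀(0.10) = 0.1000
  −(0.61)·log₁₀(0.61) = 0.1309
Sum: 0.1447 + 0.0808 + 0.1000 + 0.1309 = 0.456 dits.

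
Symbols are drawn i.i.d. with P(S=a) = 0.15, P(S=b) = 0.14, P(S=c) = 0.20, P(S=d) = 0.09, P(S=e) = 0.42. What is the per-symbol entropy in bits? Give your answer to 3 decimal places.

H(S) = −Σ p·log₂ p.
  −(0.15)·log₂(0.15) = 0.4105
  −(0.14)·log₂(0.14) = 0.3971
  −(0.20)·log₂(0.20) = 0.4644
  −(0.09)·log₂(0.09) = 0.3127
  −(0.42)·log₂(0.42) = 0.5256
Sum: 0.4105 + 0.3971 + 0.4644 + 0.3127 + 0.5256 = 2.110 bits.

2.110 bits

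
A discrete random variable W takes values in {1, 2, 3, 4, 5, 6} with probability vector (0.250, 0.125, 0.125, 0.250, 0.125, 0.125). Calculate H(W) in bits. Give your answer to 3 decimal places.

2.500 bits

H(W) = −Σ p·log₂ p.
  −(0.250)·log₂(0.250) = 0.5000
  −(0.125)·log₂(0.125) = 0.3750
  −(0.125)·log₂(0.125) = 0.3750
  −(0.250)·log₂(0.250) = 0.5000
  −(0.125)·log₂(0.125) = 0.3750
  −(0.125)·log₂(0.125) = 0.3750
Sum: 0.5000 + 0.3750 + 0.3750 + 0.5000 + 0.3750 + 0.3750 = 2.500 bits.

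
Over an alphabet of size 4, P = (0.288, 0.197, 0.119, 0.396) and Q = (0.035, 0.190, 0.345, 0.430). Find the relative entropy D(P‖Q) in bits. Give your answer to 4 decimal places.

0.6562 bits

D(P‖Q) = Σ p·log₂(p/q).
  0.288·log₂(0.288/0.035) = 0.87570
  0.197·log₂(0.197/0.190) = 0.01028
  0.119·log₂(0.119/0.345) = -0.18274
  0.396·log₂(0.396/0.430) = -0.04706
D(P‖Q) = 0.6562 bits.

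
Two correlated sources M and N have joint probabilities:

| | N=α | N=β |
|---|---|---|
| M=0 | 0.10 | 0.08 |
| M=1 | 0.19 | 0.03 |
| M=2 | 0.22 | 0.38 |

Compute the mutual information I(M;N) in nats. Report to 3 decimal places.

Marginals: p(M) = (0.1800, 0.2200, 0.6000), p(N) = (0.5100, 0.4900).
I(M;N) = H(M) + H(N) − H(M,N).
H(M) = 0.9483, H(N) = 0.6929, H(M,N) = 1.5538.
I(M;N) = 0.9483 + 0.6929 − 1.5538 = 0.087 nats.

0.087 nats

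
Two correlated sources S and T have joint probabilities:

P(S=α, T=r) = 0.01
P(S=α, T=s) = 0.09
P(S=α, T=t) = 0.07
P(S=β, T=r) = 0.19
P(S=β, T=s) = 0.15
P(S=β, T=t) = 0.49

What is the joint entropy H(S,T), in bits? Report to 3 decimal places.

2.018 bits

H(S,T) = −Σ p(x,y)·log₂ p(x,y) over all 6 cells.
  cell (α,r): −0.01·log₂0.01 = 0.0664
  cell (α,s): −0.09·log₂0.09 = 0.3127
  cell (α,t): −0.07·log₂0.07 = 0.2686
  cell (β,r): −0.19·log₂0.19 = 0.4552
  cell (β,s): −0.15·log₂0.15 = 0.4105
  cell (β,t): −0.49·log₂0.49 = 0.5043
Sum = 2.018 bits.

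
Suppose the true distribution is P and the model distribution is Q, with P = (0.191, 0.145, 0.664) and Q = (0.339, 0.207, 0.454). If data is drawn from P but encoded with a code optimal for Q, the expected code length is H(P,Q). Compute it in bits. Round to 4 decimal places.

H(P,Q) = −Σ p·log₂ q.
  −0.191·log₂(0.339) = 0.29808
  −0.145·log₂(0.207) = 0.32948
  −0.664·log₂(0.454) = 0.75645
H(P,Q) = 1.3840 bits.

1.3840 bits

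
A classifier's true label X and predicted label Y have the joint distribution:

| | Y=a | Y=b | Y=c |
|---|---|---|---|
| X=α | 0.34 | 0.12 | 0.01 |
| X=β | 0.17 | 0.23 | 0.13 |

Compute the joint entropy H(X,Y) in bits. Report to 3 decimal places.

H(X,Y) = −Σ p(x,y)·log₂ p(x,y) over all 6 cells.
  cell (α,a): −0.34·log₂0.34 = 0.5292
  cell (α,b): −0.12·log₂0.12 = 0.3671
  cell (α,c): −0.01·log₂0.01 = 0.0664
  cell (β,a): −0.17·log₂0.17 = 0.4346
  cell (β,b): −0.23·log₂0.23 = 0.4877
  cell (β,c): −0.13·log₂0.13 = 0.3826
Sum = 2.268 bits.

2.268 bits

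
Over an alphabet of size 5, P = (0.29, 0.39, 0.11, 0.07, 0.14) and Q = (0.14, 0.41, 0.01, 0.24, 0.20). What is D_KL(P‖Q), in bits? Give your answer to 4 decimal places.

D(P‖Q) = Σ p·log₂(p/q).
  0.29·log₂(0.29/0.14) = 0.30468
  0.39·log₂(0.39/0.41) = -0.02814
  0.11·log₂(0.11/0.01) = 0.38054
  0.07·log₂(0.07/0.24) = -0.12443
  0.14·log₂(0.14/0.20) = -0.07204
D(P‖Q) = 0.4606 bits.

0.4606 bits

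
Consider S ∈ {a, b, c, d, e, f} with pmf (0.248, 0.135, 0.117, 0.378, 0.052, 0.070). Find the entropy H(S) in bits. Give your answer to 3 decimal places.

2.272 bits

H(S) = −Σ p·log₂ p.
  −(0.248)·log₂(0.248) = 0.4989
  −(0.135)·log₂(0.135) = 0.3900
  −(0.117)·log₂(0.117) = 0.3622
  −(0.378)·log₂(0.378) = 0.5305
  −(0.052)·log₂(0.052) = 0.2218
  −(0.070)·log₂(0.070) = 0.2686
Sum: 0.4989 + 0.3900 + 0.3622 + 0.5305 + 0.2218 + 0.2686 = 2.272 bits.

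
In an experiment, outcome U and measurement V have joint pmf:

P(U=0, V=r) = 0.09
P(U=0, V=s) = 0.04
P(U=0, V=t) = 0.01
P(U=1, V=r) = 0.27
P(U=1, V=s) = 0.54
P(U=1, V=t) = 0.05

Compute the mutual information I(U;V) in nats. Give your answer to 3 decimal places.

0.030 nats

Marginals: p(U) = (0.1400, 0.8600), p(V) = (0.3600, 0.5800, 0.0600).
I(U;V) = H(U) + H(V) − H(U,V).
H(U) = 0.4050, H(V) = 0.8525, H(U,V) = 1.2276.
I(U;V) = 0.4050 + 0.8525 − 1.2276 = 0.030 nats.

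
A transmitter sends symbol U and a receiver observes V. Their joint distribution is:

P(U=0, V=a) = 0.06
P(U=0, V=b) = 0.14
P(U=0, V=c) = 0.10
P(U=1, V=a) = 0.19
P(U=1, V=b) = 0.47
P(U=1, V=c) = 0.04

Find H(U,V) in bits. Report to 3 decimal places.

2.126 bits

H(U,V) = −Σ p(x,y)·log₂ p(x,y) over all 6 cells.
  cell (0,a): −0.06·log₂0.06 = 0.2435
  cell (0,b): −0.14·log₂0.14 = 0.3971
  cell (0,c): −0.10·log₂0.10 = 0.3322
  cell (1,a): −0.19·log₂0.19 = 0.4552
  cell (1,b): −0.47·log₂0.47 = 0.5120
  cell (1,c): −0.04·log₂0.04 = 0.1858
Sum = 2.126 bits.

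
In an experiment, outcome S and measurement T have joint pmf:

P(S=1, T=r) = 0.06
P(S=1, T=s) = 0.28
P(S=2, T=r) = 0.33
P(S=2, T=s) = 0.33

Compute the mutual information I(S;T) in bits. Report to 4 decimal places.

0.0762 bits

Marginals: p(S) = (0.3400, 0.6600), p(T) = (0.3900, 0.6100).
I(S;T) = Σ p(x,y)·log₂[p(x,y)/(p(x)p(y))].
  (1,r): 0.06·log₂(0.4525) = -0.06864
  (1,s): 0.28·log₂(1.3500) = 0.12124
  (2,r): 0.33·log₂(1.2821) = 0.11829
  (2,s): 0.33·log₂(0.8197) = -0.09467
Sum = 0.0762 bits.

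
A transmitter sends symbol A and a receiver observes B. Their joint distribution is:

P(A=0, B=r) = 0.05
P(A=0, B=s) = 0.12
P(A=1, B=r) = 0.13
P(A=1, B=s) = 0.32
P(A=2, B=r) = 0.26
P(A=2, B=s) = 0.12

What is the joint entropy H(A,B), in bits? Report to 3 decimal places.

2.364 bits

H(A,B) = −Σ p(x,y)·log₂ p(x,y) over all 6 cells.
  cell (0,r): −0.05·log₂0.05 = 0.2161
  cell (0,s): −0.12·log₂0.12 = 0.3671
  cell (1,r): −0.13·log₂0.13 = 0.3826
  cell (1,s): −0.32·log₂0.32 = 0.5260
  cell (2,r): −0.26·log₂0.26 = 0.5053
  cell (2,s): −0.12·log₂0.12 = 0.3671
Sum = 2.364 bits.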